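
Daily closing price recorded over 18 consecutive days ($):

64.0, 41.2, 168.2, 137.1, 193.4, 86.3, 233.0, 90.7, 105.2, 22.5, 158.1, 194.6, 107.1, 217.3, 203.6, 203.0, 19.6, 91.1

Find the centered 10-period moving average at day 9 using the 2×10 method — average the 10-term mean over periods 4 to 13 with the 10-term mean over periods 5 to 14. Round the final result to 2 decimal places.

Sum over 4–13: 137.1 + 193.4 + 86.3 + 233.0 + 90.7 + 105.2 + 22.5 + 158.1 + 194.6 + 107.1 = 1328.0
Sum over 5–14: 193.4 + 86.3 + 233.0 + 90.7 + 105.2 + 22.5 + 158.1 + 194.6 + 107.1 + 217.3 = 1408.2
CMA at t=9 = (1328.0 + 1408.2) / (2·10) = 2736.2 / 20 = 136.81

136.81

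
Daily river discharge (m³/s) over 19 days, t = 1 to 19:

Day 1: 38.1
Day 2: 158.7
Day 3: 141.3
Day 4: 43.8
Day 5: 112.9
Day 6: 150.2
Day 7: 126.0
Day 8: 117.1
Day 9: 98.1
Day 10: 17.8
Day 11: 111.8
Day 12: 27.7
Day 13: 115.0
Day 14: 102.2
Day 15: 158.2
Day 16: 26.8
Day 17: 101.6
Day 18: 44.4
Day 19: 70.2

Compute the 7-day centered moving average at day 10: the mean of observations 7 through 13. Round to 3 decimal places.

87.643

Sum of periods 7–13: 126.0 + 117.1 + 98.1 + 17.8 + 111.8 + 27.7 + 115.0 = 613.5
Divide by 7: 613.5 / 7 = 87.643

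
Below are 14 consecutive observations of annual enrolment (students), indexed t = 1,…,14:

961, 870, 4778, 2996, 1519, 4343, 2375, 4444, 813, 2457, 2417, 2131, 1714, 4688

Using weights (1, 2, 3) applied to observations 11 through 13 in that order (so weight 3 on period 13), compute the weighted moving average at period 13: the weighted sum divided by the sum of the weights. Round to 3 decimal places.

Weighted sum: 1·2417 + 2·2131 + 3·1714 = 2417 + 4262 + 5142 = 11821
Weight total: 1 + 2 + 3 = 6
WMA = 11821 / 6 = 1970.167

1970.167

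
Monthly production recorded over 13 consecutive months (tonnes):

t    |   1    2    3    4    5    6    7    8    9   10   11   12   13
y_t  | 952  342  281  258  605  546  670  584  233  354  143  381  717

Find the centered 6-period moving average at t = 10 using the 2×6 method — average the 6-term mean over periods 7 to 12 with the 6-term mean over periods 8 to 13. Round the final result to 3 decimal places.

398.083

Sum over 7–12: 670 + 584 + 233 + 354 + 143 + 381 = 2365
Sum over 8–13: 584 + 233 + 354 + 143 + 381 + 717 = 2412
CMA at t=10 = (2365 + 2412) / (2·6) = 4777 / 12 = 398.083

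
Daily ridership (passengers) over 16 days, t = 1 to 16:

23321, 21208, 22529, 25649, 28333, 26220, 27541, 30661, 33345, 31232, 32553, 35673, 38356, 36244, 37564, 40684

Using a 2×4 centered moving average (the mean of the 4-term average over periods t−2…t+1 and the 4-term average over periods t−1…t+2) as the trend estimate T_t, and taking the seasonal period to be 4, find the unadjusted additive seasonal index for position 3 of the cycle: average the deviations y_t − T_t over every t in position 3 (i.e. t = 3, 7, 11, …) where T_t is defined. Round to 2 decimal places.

-1274.21

Season position 3 occurs at t = 3, 7, 11 (where T_t is defined).
t=3: T_3 = 23803.2500; y_3 − T_3 = 22529 − 23803.2500 = -1274.2500
t=7: T_7 = 28815.2500; y_7 − T_7 = 27541 − 28815.2500 = -1274.2500
t=11: T_11 = 33827.1250; y_11 − T_11 = 32553 − 33827.1250 = -1274.1250
Mean deviation: (-1274.2500 + -1274.2500 + -1274.1250) / 3 = -1274.21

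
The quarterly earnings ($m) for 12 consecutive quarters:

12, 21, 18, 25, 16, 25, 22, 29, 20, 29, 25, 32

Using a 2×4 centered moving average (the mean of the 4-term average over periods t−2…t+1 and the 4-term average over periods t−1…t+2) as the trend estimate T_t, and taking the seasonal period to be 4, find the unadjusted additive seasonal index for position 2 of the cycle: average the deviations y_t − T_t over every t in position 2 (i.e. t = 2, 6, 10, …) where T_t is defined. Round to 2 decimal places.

2.69

Season position 2 occurs at t = 6, 10 (where T_t is defined).
t=6: T_6 = 22.5000; y_6 − T_6 = 25 − 22.5000 = 2.5000
t=10: T_10 = 26.1250; y_10 − T_10 = 29 − 26.1250 = 2.8750
Mean deviation: (2.5000 + 2.8750) / 2 = 2.69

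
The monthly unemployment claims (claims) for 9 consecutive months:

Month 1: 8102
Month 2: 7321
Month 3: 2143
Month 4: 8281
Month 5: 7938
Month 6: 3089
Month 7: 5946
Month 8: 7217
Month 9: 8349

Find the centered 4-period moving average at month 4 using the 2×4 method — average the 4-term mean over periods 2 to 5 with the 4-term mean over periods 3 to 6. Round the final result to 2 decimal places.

5891.75

Sum over 2–5: 7321 + 2143 + 8281 + 7938 = 25683
Sum over 3–6: 2143 + 8281 + 7938 + 3089 = 21451
CMA at t=4 = (25683 + 21451) / (2·4) = 47134 / 8 = 5891.75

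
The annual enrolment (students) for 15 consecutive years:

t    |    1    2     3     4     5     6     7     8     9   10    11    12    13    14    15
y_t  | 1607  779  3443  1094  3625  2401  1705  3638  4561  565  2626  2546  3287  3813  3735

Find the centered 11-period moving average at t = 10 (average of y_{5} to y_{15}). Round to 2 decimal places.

Sum of periods 5–15: 3625 + 2401 + 1705 + 3638 + 4561 + 565 + 2626 + 2546 + 3287 + 3813 + 3735 = 32502
Divide by 11: 32502 / 11 = 2954.73

2954.73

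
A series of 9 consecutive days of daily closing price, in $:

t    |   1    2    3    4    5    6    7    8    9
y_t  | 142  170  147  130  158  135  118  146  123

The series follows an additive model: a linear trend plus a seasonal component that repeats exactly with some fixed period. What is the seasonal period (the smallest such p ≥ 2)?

First differences y_{t+1} − y_t: 28, -23, -17, 28, -23, -17, 28, -23, …
The difference pattern repeats every 3 terms and not for any smaller step, so p = 3.

3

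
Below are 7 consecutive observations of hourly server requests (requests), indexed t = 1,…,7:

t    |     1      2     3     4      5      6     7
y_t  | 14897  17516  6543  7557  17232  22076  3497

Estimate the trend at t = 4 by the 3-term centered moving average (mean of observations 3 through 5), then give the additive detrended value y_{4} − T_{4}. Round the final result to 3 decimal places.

-2887.000

Trend T_4 = (6543 + 7557 + 17232) / 3 = 31332/3 = 10444.00000
Detrended value: 7557 − 10444.00000 = -2887.000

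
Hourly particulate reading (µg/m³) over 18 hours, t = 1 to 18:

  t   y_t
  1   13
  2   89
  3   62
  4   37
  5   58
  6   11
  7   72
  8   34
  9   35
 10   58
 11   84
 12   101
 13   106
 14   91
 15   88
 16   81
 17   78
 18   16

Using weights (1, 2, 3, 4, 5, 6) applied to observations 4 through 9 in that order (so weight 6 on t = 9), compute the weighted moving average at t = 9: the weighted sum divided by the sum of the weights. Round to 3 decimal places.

40.667

Weighted sum: 1·37 + 2·58 + 3·11 + 4·72 + 5·34 + 6·35 = 37 + 116 + 33 + 288 + 170 + 210 = 854
Weight total: 1 + 2 + 3 + 4 + 5 + 6 = 21
WMA = 854 / 21 = 40.667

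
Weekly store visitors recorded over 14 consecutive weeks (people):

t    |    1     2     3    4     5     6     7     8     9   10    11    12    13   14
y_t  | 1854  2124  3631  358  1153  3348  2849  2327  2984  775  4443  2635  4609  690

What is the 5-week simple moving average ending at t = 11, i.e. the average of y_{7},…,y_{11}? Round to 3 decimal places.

Sum of periods 7–11: 2849 + 2327 + 2984 + 775 + 4443 = 13378
Divide by 5: 13378 / 5 = 2675.600

2675.600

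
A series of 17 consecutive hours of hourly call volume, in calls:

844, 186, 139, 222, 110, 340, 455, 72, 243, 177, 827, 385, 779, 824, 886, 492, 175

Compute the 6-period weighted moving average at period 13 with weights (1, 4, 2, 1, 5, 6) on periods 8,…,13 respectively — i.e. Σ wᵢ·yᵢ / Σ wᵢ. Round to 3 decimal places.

464.421

Weighted sum: 1·72 + 4·243 + 2·177 + 1·827 + 5·385 + 6·779 = 72 + 972 + 354 + 827 + 1925 + 4674 = 8824
Weight total: 1 + 4 + 2 + 1 + 5 + 6 = 19
WMA = 8824 / 19 = 464.421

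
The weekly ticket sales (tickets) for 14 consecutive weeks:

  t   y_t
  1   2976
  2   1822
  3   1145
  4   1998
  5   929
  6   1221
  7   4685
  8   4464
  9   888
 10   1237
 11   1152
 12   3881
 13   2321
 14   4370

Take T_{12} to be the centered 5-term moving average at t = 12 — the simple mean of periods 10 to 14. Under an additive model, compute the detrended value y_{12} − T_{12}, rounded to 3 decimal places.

Trend T_12 = (1237 + 1152 + 3881 + 2321 + 4370) / 5 = 12961/5 = 2592.20000
Detrended value: 3881 − 2592.20000 = 1288.800

1288.800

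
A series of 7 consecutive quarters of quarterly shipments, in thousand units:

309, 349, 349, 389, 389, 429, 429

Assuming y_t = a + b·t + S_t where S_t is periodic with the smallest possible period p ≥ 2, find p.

First differences y_{t+1} − y_t: 40, 0, 40, 0, 40, 0, …
The difference pattern repeats every 2 terms and not for any smaller step, so p = 2.

2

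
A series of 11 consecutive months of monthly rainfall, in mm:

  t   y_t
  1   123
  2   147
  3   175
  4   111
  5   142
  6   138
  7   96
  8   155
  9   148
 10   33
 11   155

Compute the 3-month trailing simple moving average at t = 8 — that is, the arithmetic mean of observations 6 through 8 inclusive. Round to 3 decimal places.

Sum of periods 6–8: 138 + 96 + 155 = 389
Divide by 3: 389 / 3 = 129.667

129.667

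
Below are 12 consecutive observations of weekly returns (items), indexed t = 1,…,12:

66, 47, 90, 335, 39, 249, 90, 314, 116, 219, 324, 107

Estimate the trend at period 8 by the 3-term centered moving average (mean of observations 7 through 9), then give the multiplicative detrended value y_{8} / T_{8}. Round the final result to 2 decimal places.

Trend T_8 = (90 + 314 + 116) / 3 = 520/3 = 173.3333
Ratio to trend: 314 / 173.3333 = 1.81

1.81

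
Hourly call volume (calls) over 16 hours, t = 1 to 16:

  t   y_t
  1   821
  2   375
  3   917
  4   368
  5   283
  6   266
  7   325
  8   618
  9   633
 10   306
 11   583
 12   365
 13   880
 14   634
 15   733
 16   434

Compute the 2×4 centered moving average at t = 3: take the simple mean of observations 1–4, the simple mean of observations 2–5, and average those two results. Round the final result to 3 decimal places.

553.000

Sum over 1–4: 821 + 375 + 917 + 368 = 2481
Sum over 2–5: 375 + 917 + 368 + 283 = 1943
CMA at t=3 = (2481 + 1943) / (2·4) = 4424 / 8 = 553.000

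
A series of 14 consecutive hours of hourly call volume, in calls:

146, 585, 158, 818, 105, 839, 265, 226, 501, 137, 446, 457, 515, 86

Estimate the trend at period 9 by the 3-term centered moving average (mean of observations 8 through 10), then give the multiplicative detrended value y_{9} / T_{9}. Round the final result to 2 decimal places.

1.74

Trend T_9 = (226 + 501 + 137) / 3 = 864/3 = 288.0000
Ratio to trend: 501 / 288.0000 = 1.74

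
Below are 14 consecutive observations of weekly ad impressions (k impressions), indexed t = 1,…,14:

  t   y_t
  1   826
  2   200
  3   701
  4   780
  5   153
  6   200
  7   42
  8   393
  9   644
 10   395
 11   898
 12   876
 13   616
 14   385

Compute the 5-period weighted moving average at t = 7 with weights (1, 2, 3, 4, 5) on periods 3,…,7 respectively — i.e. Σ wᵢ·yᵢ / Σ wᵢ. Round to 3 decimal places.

248.667

Weighted sum: 1·701 + 2·780 + 3·153 + 4·200 + 5·42 = 701 + 1560 + 459 + 800 + 210 = 3730
Weight total: 1 + 2 + 3 + 4 + 5 = 15
WMA = 3730 / 15 = 248.667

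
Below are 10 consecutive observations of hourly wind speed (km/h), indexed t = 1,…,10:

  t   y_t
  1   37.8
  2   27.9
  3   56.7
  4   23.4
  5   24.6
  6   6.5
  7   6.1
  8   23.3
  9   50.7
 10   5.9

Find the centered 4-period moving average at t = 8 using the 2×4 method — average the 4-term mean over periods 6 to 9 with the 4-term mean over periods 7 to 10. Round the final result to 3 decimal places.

Sum over 6–9: 6.5 + 6.1 + 23.3 + 50.7 = 86.6
Sum over 7–10: 6.1 + 23.3 + 50.7 + 5.9 = 86.0
CMA at t=8 = (86.6 + 86.0) / (2·4) = 172.6 / 8 = 21.575

21.575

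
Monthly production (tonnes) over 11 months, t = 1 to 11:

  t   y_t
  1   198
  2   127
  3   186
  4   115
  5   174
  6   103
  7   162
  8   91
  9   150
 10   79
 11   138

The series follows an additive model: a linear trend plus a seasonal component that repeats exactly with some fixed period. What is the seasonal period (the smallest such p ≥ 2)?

First differences y_{t+1} − y_t: -71, 59, -71, 59, -71, 59, …
The difference pattern repeats every 2 terms and not for any smaller step, so p = 2.

2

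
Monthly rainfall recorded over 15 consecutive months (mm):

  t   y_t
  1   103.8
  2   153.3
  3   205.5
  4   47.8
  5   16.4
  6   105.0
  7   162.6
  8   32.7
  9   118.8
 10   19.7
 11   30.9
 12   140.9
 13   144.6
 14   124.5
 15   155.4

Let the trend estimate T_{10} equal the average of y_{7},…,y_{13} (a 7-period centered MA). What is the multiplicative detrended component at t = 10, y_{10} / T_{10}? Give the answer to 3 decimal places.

0.212

Trend T_10 = (162.6 + 32.7 + 118.8 + 19.7 + 30.9 + 140.9 + 144.6) / 7 = 650.2/7 = 92.88571
Ratio to trend: 19.7 / 92.88571 = 0.212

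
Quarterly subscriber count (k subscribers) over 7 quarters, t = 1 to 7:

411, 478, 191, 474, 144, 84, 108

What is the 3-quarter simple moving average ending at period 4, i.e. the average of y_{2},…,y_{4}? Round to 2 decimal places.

Sum of periods 2–4: 478 + 191 + 474 = 1143
Divide by 3: 1143 / 3 = 381.00

381.00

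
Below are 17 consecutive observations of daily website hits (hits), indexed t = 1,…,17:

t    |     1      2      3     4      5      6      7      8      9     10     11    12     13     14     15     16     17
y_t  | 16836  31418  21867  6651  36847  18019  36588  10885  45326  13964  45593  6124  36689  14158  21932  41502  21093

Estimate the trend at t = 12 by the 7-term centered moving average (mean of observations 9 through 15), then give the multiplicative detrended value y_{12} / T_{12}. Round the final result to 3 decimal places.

Trend T_12 = (45326 + 13964 + 45593 + 6124 + 36689 + 14158 + 21932) / 7 = 183786/7 = 26255.14286
Ratio to trend: 6124 / 26255.14286 = 0.233

0.233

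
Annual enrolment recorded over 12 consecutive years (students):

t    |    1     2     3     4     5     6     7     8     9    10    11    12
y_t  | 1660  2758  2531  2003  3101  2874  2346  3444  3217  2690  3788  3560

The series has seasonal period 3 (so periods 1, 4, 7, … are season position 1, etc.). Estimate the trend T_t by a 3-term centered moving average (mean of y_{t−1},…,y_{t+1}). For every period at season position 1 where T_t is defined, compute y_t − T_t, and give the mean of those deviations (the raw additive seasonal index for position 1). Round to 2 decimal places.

Season position 1 occurs at t = 4, 7, 10 (where T_t is defined).
t=4: T_4 = 2545.0000; y_4 − T_4 = 2003 − 2545.0000 = -542.0000
t=7: T_7 = 2888.0000; y_7 − T_7 = 2346 − 2888.0000 = -542.0000
t=10: T_10 = 3231.6667; y_10 − T_10 = 2690 − 3231.6667 = -541.6667
Mean deviation: (-542.0000 + -542.0000 + -541.6667) / 3 = -541.89

-541.89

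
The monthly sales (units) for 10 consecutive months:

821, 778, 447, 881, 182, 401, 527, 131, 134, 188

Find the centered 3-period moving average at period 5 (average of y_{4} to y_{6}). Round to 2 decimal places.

Sum of periods 4–6: 881 + 182 + 401 = 1464
Divide by 3: 1464 / 3 = 488.00

488.00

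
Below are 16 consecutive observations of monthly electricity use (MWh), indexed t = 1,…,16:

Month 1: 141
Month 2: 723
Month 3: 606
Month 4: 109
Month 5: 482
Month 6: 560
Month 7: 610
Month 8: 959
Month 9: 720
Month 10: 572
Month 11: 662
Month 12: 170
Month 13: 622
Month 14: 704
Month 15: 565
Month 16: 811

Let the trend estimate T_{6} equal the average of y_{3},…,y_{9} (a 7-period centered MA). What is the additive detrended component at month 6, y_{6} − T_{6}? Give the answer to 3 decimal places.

Trend T_6 = (606 + 109 + 482 + 560 + 610 + 959 + 720) / 7 = 4046/7 = 578.00000
Detrended value: 560 − 578.00000 = -18.000

-18.000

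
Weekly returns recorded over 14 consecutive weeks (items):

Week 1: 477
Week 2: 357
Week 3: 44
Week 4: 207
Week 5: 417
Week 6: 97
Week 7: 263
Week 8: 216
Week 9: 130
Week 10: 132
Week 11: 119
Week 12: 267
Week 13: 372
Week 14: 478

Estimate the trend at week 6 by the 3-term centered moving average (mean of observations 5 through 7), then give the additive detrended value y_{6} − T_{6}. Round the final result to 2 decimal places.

Trend T_6 = (417 + 97 + 263) / 3 = 777/3 = 259.0000
Detrended value: 97 − 259.0000 = -162.00

-162.00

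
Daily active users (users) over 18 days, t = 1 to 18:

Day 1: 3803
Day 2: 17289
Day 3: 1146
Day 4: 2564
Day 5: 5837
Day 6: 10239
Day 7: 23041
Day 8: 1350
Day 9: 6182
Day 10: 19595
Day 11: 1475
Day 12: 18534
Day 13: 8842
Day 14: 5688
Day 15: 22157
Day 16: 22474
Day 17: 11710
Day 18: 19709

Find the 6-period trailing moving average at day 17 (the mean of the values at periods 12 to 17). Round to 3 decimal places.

14900.833

Sum of periods 12–17: 18534 + 8842 + 5688 + 22157 + 22474 + 11710 = 89405
Divide by 6: 89405 / 6 = 14900.833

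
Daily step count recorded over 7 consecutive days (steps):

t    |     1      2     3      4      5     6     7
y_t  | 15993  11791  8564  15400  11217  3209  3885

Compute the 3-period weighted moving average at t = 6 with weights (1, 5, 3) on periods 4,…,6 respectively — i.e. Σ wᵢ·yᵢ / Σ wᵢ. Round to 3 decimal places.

Weighted sum: 1·15400 + 5·11217 + 3·3209 = 15400 + 56085 + 9627 = 81112
Weight total: 1 + 5 + 3 = 9
WMA = 81112 / 9 = 9012.444

9012.444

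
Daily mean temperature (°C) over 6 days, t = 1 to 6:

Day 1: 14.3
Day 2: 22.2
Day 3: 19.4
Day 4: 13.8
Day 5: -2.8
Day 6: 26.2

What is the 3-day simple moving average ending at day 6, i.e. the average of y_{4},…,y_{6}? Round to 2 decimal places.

12.40

Sum of periods 4–6: 13.8 + (-2.8) + 26.2 = 37.2
Divide by 3: 37.2 / 3 = 12.40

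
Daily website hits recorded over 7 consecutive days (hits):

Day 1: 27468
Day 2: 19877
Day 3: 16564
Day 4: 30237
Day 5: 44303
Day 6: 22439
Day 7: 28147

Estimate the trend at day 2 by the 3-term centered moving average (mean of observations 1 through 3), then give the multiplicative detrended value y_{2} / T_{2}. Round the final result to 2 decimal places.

0.93

Trend T_2 = (27468 + 19877 + 16564) / 3 = 63909/3 = 21303.0000
Ratio to trend: 19877 / 21303.0000 = 0.93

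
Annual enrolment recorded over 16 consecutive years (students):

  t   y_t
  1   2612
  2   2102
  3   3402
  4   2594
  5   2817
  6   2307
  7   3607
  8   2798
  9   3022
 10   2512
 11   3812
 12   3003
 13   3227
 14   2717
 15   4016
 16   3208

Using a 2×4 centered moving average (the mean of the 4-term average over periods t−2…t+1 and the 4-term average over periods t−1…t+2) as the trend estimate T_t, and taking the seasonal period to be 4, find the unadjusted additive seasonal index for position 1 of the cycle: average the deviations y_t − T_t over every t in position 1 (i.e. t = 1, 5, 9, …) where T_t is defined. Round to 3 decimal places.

11.583

Season position 1 occurs at t = 5, 9, 13 (where T_t is defined).
t=5: T_5 = 2805.62500; y_5 − T_5 = 2817 − 2805.62500 = 11.37500
t=9: T_9 = 3010.37500; y_9 − T_9 = 3022 − 3010.37500 = 11.62500
t=13: T_13 = 3215.25000; y_13 − T_13 = 3227 − 3215.25000 = 11.75000
Mean deviation: (11.37500 + 11.62500 + 11.75000) / 3 = 11.583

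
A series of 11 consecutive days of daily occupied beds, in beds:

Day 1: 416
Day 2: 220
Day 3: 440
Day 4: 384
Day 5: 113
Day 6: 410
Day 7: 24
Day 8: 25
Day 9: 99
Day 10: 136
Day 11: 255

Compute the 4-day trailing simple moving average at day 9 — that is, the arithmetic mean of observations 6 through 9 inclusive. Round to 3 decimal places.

139.500

Sum of periods 6–9: 410 + 24 + 25 + 99 = 558
Divide by 4: 558 / 4 = 139.500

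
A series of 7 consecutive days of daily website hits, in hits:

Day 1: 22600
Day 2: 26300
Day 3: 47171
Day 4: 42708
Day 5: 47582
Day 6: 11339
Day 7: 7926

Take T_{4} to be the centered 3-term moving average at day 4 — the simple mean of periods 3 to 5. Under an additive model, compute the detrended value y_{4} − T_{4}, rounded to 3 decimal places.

Trend T_4 = (47171 + 42708 + 47582) / 3 = 137461/3 = 45820.33333
Detrended value: 42708 − 45820.33333 = -3112.333

-3112.333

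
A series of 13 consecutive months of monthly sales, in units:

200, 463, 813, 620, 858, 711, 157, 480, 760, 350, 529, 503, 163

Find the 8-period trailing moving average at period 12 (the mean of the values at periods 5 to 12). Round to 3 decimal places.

Sum of periods 5–12: 858 + 711 + 157 + 480 + 760 + 350 + 529 + 503 = 4348
Divide by 8: 4348 / 8 = 543.500

543.500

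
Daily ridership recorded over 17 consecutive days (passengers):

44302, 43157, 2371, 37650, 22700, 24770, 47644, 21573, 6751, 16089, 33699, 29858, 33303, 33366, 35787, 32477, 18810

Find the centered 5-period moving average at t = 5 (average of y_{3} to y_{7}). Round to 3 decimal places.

Sum of periods 3–7: 2371 + 37650 + 22700 + 24770 + 47644 = 135135
Divide by 5: 135135 / 5 = 27027.000

27027.000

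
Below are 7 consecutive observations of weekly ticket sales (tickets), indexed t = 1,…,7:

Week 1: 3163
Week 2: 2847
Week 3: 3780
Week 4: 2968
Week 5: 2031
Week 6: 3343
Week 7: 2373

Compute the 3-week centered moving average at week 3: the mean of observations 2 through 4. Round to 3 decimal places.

3198.333

Sum of periods 2–4: 2847 + 3780 + 2968 = 9595
Divide by 3: 9595 / 3 = 3198.333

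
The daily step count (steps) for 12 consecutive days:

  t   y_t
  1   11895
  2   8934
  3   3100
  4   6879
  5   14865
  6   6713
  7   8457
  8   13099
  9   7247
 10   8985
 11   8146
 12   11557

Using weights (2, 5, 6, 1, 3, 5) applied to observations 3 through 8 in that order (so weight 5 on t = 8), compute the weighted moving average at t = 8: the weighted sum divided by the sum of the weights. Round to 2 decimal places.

Weighted sum: 2·3100 + 5·6879 + 6·14865 + 1·6713 + 3·8457 + 5·13099 = 6200 + 34395 + 89190 + 6713 + 25371 + 65495 = 227364
Weight total: 2 + 5 + 6 + 1 + 3 + 5 = 22
WMA = 227364 / 22 = 10334.73

10334.73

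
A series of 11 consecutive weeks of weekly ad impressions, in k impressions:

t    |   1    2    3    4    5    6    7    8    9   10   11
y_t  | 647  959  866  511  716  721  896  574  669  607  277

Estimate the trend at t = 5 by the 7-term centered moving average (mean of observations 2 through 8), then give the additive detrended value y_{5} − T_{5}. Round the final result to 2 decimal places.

Trend T_5 = (959 + 866 + 511 + 716 + 721 + 896 + 574) / 7 = 5243/7 = 749.0000
Detrended value: 716 − 749.0000 = -33.00

-33.00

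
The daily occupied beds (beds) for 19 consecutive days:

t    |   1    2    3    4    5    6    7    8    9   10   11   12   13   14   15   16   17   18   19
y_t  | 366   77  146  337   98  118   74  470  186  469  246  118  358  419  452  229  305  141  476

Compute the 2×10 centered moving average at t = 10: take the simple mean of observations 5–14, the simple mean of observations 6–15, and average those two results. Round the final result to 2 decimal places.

Sum over 5–14: 98 + 118 + 74 + 470 + 186 + 469 + 246 + 118 + 358 + 419 = 2556
Sum over 6–15: 118 + 74 + 470 + 186 + 469 + 246 + 118 + 358 + 419 + 452 = 2910
CMA at t=10 = (2556 + 2910) / (2·10) = 5466 / 20 = 273.30

273.30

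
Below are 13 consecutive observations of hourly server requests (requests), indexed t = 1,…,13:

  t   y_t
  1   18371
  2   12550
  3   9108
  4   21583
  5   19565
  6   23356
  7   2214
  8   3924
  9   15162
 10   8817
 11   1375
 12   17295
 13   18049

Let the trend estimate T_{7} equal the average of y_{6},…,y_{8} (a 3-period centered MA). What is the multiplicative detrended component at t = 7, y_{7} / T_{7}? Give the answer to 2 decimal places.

0.23

Trend T_7 = (23356 + 2214 + 3924) / 3 = 29494/3 = 9831.3333
Ratio to trend: 2214 / 9831.3333 = 0.23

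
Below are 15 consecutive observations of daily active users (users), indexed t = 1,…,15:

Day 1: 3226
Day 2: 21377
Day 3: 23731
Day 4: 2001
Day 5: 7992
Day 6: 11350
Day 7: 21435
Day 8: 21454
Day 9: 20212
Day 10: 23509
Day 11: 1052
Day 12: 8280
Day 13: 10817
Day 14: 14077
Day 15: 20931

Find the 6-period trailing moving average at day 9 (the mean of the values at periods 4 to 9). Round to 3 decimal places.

Sum of periods 4–9: 2001 + 7992 + 11350 + 21435 + 21454 + 20212 = 84444
Divide by 6: 84444 / 6 = 14074.000

14074.000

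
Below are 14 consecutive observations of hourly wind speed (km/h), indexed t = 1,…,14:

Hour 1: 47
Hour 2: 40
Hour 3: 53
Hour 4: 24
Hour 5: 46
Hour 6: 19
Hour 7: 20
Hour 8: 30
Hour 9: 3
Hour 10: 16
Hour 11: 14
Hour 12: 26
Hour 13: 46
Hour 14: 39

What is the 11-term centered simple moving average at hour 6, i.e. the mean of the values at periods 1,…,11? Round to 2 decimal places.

Sum of periods 1–11: 47 + 40 + 53 + 24 + 46 + 19 + 20 + 30 + 3 + 16 + 14 = 312
Divide by 11: 312 / 11 = 28.36

28.36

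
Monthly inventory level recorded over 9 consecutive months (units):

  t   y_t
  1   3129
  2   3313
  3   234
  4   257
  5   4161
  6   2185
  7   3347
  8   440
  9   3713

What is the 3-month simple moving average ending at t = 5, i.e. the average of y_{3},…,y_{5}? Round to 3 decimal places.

1550.667

Sum of periods 3–5: 234 + 257 + 4161 = 4652
Divide by 3: 4652 / 3 = 1550.667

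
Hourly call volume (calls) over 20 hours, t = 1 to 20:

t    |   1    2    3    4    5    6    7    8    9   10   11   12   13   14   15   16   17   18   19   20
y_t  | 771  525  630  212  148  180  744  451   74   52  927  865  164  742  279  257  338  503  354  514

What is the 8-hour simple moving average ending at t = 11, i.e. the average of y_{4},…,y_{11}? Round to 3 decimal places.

Sum of periods 4–11: 212 + 148 + 180 + 744 + 451 + 74 + 52 + 927 = 2788
Divide by 8: 2788 / 8 = 348.500

348.500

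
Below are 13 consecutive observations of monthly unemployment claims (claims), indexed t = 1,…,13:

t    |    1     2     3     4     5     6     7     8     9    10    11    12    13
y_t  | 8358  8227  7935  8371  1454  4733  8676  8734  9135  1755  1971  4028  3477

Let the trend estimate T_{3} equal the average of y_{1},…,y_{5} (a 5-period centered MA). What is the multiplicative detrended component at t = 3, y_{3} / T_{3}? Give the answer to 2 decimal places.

Trend T_3 = (8358 + 8227 + 7935 + 8371 + 1454) / 5 = 34345/5 = 6869.0000
Ratio to trend: 7935 / 6869.0000 = 1.16

1.16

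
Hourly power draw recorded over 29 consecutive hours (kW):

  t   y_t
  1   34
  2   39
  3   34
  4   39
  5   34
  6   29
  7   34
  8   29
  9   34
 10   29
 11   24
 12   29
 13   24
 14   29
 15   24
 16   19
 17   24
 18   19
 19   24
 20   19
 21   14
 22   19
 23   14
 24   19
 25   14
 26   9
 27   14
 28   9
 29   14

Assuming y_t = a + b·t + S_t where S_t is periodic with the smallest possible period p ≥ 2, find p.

5

First differences y_{t+1} − y_t: 5, -5, 5, -5, -5, 5, -5, 5, -5, -5, 5, -5, …
The difference pattern repeats every 5 terms and not for any smaller step, so p = 5.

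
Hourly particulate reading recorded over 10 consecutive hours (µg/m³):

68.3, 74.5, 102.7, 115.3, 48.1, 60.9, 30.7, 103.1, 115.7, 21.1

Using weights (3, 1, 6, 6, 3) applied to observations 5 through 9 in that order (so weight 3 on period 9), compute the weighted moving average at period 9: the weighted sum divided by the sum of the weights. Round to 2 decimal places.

Weighted sum: 3·48.1 + 1·60.9 + 6·30.7 + 6·103.1 + 3·115.7 = 144.3 + 60.9 + 184.2 + 618.6 + 347.1 = 1355.1
Weight total: 3 + 1 + 6 + 6 + 3 = 19
WMA = 1355.1 / 19 = 71.32

71.32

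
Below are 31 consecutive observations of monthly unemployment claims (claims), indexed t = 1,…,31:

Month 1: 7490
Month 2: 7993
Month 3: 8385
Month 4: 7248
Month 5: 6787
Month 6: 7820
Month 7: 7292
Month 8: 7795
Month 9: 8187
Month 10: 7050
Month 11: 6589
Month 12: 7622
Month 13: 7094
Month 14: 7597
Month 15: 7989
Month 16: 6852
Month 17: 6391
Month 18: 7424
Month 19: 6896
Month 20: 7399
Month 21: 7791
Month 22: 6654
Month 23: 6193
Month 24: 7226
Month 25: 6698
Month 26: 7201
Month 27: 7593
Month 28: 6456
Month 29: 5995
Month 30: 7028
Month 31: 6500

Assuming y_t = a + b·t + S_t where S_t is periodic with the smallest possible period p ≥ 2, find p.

First differences y_{t+1} − y_t: 503, 392, -1137, -461, 1033, -528, 503, 392, -1137, -461, 1033, -528, 503, 392, …
The difference pattern repeats every 6 terms and not for any smaller step, so p = 6.

6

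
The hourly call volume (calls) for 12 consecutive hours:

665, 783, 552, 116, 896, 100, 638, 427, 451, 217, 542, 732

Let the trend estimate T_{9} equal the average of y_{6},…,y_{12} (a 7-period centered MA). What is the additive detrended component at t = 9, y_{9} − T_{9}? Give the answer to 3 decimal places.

7.143

Trend T_9 = (100 + 638 + 427 + 451 + 217 + 542 + 732) / 7 = 3107/7 = 443.85714
Detrended value: 451 − 443.85714 = 7.143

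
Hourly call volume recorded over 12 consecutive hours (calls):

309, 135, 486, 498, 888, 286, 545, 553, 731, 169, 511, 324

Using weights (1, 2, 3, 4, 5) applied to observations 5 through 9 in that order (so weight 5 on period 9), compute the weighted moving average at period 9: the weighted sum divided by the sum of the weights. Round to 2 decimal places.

597.47

Weighted sum: 1·888 + 2·286 + 3·545 + 4·553 + 5·731 = 888 + 572 + 1635 + 2212 + 3655 = 8962
Weight total: 1 + 2 + 3 + 4 + 5 = 15
WMA = 8962 / 15 = 597.47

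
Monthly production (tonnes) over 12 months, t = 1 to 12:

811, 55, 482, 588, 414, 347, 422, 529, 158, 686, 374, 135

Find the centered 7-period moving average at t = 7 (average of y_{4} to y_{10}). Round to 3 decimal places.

449.143

Sum of periods 4–10: 588 + 414 + 347 + 422 + 529 + 158 + 686 = 3144
Divide by 7: 3144 / 7 = 449.143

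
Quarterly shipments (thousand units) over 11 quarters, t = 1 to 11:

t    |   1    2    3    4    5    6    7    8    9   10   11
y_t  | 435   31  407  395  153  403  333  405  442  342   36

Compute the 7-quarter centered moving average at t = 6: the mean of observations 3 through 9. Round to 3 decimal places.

Sum of periods 3–9: 407 + 395 + 153 + 403 + 333 + 405 + 442 = 2538
Divide by 7: 2538 / 7 = 362.571

362.571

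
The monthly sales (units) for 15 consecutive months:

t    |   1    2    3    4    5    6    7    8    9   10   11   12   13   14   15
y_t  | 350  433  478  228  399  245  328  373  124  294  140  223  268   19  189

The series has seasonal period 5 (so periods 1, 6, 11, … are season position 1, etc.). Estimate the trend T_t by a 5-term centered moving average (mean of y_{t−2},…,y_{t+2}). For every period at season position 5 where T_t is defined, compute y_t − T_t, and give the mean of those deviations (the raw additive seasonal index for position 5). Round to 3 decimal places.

63.300

Season position 5 occurs at t = 5, 10 (where T_t is defined).
t=5: T_5 = 335.60000; y_5 − T_5 = 399 − 335.60000 = 63.40000
t=10: T_10 = 230.80000; y_10 − T_10 = 294 − 230.80000 = 63.20000
Mean deviation: (63.40000 + 63.20000) / 2 = 63.300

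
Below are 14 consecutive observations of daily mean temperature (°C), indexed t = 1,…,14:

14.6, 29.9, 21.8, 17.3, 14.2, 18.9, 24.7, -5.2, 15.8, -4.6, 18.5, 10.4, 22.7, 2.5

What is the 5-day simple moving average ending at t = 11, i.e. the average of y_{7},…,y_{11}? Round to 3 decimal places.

9.840

Sum of periods 7–11: 24.7 + (-5.2) + 15.8 + (-4.6) + 18.5 = 49.2
Divide by 5: 49.2 / 5 = 9.840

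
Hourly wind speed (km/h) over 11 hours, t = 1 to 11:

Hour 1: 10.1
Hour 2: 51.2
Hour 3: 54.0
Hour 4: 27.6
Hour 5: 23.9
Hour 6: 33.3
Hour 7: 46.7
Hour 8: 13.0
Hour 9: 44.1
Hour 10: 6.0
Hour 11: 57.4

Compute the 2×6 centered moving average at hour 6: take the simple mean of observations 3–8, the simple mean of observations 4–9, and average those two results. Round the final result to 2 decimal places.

32.26

Sum over 3–8: 54.0 + 27.6 + 23.9 + 33.3 + 46.7 + 13.0 = 198.5
Sum over 4–9: 27.6 + 23.9 + 33.3 + 46.7 + 13.0 + 44.1 = 188.6
CMA at t=6 = (198.5 + 188.6) / (2·6) = 387.1 / 12 = 32.26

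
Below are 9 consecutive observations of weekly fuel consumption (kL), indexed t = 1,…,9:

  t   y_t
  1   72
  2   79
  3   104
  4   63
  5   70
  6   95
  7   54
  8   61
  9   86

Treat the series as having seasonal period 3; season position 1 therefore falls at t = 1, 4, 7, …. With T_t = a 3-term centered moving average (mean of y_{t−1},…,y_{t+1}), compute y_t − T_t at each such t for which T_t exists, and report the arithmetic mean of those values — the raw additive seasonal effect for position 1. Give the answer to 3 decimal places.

Season position 1 occurs at t = 4, 7 (where T_t is defined).
t=4: T_4 = 79.00000; y_4 − T_4 = 63 − 79.00000 = -16.00000
t=7: T_7 = 70.00000; y_7 − T_7 = 54 − 70.00000 = -16.00000
Mean deviation: (-16.00000 + -16.00000) / 2 = -16.000

-16.000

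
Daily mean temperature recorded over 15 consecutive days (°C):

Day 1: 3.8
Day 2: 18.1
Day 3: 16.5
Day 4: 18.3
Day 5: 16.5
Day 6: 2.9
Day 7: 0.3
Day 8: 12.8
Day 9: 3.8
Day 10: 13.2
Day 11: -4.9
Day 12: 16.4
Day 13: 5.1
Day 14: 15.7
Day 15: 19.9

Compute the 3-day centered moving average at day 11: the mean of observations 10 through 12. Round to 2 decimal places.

8.23

Sum of periods 10–12: 13.2 + (-4.9) + 16.4 = 24.7
Divide by 3: 24.7 / 3 = 8.23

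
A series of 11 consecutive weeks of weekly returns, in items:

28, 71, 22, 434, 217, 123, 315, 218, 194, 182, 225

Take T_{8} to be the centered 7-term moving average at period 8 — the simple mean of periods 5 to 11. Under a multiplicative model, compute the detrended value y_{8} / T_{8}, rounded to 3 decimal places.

Trend T_8 = (217 + 123 + 315 + 218 + 194 + 182 + 225) / 7 = 1474/7 = 210.57143
Ratio to trend: 218 / 210.57143 = 1.035

1.035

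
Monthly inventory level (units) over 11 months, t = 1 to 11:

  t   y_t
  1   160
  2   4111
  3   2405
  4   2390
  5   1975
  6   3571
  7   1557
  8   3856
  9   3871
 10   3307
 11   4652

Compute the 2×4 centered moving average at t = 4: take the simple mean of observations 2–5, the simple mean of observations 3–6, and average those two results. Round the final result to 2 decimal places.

2652.75

Sum over 2–5: 4111 + 2405 + 2390 + 1975 = 10881
Sum over 3–6: 2405 + 2390 + 1975 + 3571 = 10341
CMA at t=4 = (10881 + 10341) / (2·4) = 21222 / 8 = 2652.75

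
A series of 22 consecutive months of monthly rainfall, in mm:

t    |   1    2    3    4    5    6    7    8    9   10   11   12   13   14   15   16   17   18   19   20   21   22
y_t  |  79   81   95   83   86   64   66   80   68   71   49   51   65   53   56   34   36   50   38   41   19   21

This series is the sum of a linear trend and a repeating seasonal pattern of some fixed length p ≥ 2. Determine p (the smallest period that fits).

First differences y_{t+1} − y_t: 2, 14, -12, 3, -22, 2, 14, -12, 3, -22, 2, 14, …
The difference pattern repeats every 5 terms and not for any smaller step, so p = 5.

5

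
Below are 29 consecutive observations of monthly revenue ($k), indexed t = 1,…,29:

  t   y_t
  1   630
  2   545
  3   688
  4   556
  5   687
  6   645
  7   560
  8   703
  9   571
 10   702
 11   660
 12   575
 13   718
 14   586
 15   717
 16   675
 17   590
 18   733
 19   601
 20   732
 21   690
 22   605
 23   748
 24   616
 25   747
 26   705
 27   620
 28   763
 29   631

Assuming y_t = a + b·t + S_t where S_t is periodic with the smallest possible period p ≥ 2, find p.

First differences y_{t+1} − y_t: -85, 143, -132, 131, -42, -85, 143, -132, 131, -42, -85, 143, …
The difference pattern repeats every 5 terms and not for any smaller step, so p = 5.

5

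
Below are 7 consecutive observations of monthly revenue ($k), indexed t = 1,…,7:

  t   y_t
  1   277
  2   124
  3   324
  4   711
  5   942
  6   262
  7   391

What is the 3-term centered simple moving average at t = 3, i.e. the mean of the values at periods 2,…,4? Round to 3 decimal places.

386.333

Sum of periods 2–4: 124 + 324 + 711 = 1159
Divide by 3: 1159 / 3 = 386.333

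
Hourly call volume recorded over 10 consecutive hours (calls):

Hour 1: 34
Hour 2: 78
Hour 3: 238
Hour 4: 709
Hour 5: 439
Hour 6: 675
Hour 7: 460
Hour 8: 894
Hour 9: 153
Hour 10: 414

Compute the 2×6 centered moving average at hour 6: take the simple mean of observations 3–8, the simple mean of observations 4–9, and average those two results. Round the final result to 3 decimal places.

Sum over 3–8: 238 + 709 + 439 + 675 + 460 + 894 = 3415
Sum over 4–9: 709 + 439 + 675 + 460 + 894 + 153 = 3330
CMA at t=6 = (3415 + 3330) / (2·6) = 6745 / 12 = 562.083

562.083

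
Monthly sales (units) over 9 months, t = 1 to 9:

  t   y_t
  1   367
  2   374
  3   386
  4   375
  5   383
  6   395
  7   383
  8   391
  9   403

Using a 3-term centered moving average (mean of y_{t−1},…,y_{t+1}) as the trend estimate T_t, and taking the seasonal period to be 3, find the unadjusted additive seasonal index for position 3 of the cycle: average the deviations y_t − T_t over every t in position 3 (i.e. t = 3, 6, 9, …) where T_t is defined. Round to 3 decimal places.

7.833

Season position 3 occurs at t = 3, 6 (where T_t is defined).
t=3: T_3 = 378.33333; y_3 − T_3 = 386 − 378.33333 = 7.66667
t=6: T_6 = 387.00000; y_6 − T_6 = 395 − 387.00000 = 8.00000
Mean deviation: (7.66667 + 8.00000) / 2 = 7.833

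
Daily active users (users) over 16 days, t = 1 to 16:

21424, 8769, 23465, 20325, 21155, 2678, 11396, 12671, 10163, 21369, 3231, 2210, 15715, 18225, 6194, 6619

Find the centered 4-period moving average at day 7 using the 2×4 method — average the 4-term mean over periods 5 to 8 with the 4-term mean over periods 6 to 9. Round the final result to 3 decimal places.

Sum over 5–8: 21155 + 2678 + 11396 + 12671 = 47900
Sum over 6–9: 2678 + 11396 + 12671 + 10163 = 36908
CMA at t=7 = (47900 + 36908) / (2·4) = 84808 / 8 = 10601.000

10601.000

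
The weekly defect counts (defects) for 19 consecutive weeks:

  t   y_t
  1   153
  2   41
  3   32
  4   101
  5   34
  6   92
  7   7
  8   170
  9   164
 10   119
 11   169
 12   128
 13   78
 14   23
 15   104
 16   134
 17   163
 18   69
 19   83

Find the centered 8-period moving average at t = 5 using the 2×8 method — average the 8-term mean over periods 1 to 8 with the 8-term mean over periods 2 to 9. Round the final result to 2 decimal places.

Sum over 1–8: 153 + 41 + 32 + 101 + 34 + 92 + 7 + 170 = 630
Sum over 2–9: 41 + 32 + 101 + 34 + 92 + 7 + 170 + 164 = 641
CMA at t=5 = (630 + 641) / (2·8) = 1271 / 16 = 79.44

79.44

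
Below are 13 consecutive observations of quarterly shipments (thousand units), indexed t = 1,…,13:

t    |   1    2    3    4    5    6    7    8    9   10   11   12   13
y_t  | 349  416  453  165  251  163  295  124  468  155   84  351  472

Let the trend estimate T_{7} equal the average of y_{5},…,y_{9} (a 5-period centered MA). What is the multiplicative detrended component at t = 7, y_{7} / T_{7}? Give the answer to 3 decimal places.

1.134

Trend T_7 = (251 + 163 + 295 + 124 + 468) / 5 = 1301/5 = 260.20000
Ratio to trend: 295 / 260.20000 = 1.134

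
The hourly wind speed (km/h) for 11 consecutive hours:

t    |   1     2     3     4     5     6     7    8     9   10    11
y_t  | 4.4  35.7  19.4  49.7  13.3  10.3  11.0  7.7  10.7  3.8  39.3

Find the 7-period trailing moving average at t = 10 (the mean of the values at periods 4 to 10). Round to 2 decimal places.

Sum of periods 4–10: 49.7 + 13.3 + 10.3 + 11.0 + 7.7 + 10.7 + 3.8 = 106.5
Divide by 7: 106.5 / 7 = 15.21

15.21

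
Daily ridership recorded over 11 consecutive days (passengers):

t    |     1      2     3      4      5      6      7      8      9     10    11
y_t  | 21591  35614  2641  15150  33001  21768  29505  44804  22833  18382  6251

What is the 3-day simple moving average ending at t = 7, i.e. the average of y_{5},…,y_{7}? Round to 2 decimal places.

28091.33

Sum of periods 5–7: 33001 + 21768 + 29505 = 84274
Divide by 3: 84274 / 3 = 28091.33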